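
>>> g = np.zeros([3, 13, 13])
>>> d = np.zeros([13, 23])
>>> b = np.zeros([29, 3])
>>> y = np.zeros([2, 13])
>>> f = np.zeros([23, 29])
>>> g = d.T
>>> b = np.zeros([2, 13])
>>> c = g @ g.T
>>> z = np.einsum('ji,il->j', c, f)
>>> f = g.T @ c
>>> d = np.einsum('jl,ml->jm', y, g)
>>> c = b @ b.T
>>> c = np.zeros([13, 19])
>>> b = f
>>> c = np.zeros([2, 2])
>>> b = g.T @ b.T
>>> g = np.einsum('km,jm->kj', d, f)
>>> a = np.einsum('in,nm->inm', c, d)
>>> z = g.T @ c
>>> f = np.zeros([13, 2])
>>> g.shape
(2, 13)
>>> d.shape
(2, 23)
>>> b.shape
(13, 13)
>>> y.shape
(2, 13)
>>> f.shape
(13, 2)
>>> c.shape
(2, 2)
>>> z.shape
(13, 2)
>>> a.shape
(2, 2, 23)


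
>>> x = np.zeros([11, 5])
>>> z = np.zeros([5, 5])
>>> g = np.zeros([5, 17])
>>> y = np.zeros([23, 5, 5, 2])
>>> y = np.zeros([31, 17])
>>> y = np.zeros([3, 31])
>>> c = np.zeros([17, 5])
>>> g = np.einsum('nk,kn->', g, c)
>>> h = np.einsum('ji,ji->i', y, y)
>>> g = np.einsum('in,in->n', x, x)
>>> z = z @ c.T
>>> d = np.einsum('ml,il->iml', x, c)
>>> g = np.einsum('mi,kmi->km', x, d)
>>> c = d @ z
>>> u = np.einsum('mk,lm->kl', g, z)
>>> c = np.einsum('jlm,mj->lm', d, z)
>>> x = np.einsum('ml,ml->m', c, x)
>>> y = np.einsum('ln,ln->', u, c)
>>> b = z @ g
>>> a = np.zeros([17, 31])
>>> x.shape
(11,)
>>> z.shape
(5, 17)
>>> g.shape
(17, 11)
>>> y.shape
()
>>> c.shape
(11, 5)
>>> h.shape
(31,)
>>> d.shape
(17, 11, 5)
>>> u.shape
(11, 5)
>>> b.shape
(5, 11)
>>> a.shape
(17, 31)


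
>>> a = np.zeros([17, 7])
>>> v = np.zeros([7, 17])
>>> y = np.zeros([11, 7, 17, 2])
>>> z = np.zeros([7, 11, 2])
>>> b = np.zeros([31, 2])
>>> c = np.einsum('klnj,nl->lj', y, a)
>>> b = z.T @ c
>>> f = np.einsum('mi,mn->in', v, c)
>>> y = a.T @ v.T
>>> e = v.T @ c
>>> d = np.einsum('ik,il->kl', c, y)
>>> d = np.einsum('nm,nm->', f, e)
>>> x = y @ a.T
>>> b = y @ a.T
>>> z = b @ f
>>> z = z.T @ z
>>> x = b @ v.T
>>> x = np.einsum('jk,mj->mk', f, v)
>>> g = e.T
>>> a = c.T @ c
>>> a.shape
(2, 2)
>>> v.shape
(7, 17)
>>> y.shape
(7, 7)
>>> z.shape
(2, 2)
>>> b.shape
(7, 17)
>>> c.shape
(7, 2)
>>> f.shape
(17, 2)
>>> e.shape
(17, 2)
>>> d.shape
()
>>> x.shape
(7, 2)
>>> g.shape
(2, 17)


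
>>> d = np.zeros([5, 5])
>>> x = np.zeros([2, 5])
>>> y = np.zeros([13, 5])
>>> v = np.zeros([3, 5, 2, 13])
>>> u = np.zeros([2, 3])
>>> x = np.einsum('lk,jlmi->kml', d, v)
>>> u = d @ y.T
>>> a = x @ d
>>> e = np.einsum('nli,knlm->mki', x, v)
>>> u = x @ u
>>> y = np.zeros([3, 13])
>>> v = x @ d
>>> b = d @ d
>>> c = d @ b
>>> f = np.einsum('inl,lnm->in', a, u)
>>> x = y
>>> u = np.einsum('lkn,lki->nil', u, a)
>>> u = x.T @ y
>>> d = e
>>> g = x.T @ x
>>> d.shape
(13, 3, 5)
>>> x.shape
(3, 13)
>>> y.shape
(3, 13)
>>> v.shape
(5, 2, 5)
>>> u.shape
(13, 13)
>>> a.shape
(5, 2, 5)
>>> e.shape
(13, 3, 5)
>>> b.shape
(5, 5)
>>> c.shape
(5, 5)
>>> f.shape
(5, 2)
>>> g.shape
(13, 13)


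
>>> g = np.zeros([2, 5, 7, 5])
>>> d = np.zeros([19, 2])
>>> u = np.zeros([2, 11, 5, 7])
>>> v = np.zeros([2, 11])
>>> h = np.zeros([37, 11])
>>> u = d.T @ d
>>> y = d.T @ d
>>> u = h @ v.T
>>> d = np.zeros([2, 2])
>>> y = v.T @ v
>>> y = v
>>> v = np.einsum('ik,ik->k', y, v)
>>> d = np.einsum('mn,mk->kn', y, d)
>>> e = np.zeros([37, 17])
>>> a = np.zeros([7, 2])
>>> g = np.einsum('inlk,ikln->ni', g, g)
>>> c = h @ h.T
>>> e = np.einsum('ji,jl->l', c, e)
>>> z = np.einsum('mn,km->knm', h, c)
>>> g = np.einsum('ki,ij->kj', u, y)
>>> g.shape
(37, 11)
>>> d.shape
(2, 11)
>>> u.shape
(37, 2)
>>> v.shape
(11,)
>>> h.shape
(37, 11)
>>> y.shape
(2, 11)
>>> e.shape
(17,)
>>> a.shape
(7, 2)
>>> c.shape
(37, 37)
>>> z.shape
(37, 11, 37)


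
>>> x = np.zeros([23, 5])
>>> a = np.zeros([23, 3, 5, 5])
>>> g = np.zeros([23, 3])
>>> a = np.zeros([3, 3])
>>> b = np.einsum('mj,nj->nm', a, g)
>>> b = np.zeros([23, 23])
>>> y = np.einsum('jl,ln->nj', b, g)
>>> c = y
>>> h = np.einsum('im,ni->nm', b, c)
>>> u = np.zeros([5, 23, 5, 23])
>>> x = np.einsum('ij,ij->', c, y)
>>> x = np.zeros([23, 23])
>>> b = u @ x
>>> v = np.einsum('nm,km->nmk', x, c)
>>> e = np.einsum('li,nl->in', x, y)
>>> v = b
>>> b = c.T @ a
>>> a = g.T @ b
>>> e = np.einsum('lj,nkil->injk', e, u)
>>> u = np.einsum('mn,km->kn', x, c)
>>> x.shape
(23, 23)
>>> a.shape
(3, 3)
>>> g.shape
(23, 3)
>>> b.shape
(23, 3)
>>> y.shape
(3, 23)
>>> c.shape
(3, 23)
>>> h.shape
(3, 23)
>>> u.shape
(3, 23)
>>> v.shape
(5, 23, 5, 23)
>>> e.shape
(5, 5, 3, 23)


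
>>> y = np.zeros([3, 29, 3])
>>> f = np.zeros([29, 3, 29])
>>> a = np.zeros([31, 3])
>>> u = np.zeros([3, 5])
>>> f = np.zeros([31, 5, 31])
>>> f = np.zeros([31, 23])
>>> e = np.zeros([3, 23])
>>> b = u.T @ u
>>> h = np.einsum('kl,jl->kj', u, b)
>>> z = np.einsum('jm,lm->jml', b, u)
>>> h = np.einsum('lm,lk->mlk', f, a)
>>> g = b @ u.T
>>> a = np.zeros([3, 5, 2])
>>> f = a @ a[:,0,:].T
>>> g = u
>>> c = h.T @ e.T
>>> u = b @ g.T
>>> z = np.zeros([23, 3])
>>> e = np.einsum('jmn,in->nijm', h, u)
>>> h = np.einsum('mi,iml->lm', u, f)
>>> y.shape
(3, 29, 3)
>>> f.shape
(3, 5, 3)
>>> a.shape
(3, 5, 2)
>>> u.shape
(5, 3)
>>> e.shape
(3, 5, 23, 31)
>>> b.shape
(5, 5)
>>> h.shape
(3, 5)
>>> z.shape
(23, 3)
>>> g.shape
(3, 5)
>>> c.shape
(3, 31, 3)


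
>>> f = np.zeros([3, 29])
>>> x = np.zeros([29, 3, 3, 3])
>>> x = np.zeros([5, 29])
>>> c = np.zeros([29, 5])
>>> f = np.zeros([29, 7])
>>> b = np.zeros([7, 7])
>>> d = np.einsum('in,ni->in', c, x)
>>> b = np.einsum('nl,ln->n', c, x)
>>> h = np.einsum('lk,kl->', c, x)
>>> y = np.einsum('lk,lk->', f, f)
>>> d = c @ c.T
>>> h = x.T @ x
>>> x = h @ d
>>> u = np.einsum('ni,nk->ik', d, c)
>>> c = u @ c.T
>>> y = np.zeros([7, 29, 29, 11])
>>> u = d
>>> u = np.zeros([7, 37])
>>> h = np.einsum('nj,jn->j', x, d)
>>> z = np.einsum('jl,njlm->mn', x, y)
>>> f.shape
(29, 7)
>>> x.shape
(29, 29)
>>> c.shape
(29, 29)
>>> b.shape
(29,)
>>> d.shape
(29, 29)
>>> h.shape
(29,)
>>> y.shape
(7, 29, 29, 11)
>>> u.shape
(7, 37)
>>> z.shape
(11, 7)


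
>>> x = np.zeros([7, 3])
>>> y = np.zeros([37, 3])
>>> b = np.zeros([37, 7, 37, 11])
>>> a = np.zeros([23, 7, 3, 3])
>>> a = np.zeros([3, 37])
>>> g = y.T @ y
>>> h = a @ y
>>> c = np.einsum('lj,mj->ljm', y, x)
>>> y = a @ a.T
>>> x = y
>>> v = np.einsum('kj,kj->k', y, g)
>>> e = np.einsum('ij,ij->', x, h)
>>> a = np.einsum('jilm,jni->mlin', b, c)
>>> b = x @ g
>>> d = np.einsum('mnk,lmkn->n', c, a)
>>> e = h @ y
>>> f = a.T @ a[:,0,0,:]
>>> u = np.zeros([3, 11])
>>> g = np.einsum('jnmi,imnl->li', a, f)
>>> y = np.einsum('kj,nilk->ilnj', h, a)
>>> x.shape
(3, 3)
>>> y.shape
(37, 7, 11, 3)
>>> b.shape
(3, 3)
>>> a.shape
(11, 37, 7, 3)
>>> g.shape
(3, 3)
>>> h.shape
(3, 3)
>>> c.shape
(37, 3, 7)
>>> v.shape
(3,)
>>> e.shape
(3, 3)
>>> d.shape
(3,)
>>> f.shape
(3, 7, 37, 3)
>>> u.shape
(3, 11)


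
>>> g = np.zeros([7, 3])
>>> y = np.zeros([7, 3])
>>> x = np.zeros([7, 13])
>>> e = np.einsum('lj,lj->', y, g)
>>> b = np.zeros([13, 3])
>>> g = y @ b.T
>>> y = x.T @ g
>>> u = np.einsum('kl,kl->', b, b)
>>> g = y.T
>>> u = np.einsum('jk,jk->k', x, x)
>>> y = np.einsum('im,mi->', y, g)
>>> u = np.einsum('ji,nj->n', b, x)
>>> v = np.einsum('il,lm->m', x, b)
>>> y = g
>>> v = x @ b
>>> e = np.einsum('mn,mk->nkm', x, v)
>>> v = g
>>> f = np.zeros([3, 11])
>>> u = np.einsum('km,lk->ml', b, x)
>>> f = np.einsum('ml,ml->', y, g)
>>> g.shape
(13, 13)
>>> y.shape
(13, 13)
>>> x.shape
(7, 13)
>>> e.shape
(13, 3, 7)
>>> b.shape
(13, 3)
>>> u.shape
(3, 7)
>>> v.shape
(13, 13)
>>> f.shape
()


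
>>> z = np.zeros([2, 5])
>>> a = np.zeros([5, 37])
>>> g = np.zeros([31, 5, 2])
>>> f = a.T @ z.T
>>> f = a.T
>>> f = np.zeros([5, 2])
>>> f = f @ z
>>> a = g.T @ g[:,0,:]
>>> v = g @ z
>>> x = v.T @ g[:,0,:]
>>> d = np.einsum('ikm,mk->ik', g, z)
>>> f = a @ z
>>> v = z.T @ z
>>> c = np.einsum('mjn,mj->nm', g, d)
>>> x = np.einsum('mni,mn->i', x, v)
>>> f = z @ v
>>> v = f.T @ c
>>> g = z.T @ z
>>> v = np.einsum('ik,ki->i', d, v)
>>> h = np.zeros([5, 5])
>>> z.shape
(2, 5)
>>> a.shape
(2, 5, 2)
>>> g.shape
(5, 5)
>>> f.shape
(2, 5)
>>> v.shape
(31,)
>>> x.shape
(2,)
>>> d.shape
(31, 5)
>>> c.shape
(2, 31)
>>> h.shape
(5, 5)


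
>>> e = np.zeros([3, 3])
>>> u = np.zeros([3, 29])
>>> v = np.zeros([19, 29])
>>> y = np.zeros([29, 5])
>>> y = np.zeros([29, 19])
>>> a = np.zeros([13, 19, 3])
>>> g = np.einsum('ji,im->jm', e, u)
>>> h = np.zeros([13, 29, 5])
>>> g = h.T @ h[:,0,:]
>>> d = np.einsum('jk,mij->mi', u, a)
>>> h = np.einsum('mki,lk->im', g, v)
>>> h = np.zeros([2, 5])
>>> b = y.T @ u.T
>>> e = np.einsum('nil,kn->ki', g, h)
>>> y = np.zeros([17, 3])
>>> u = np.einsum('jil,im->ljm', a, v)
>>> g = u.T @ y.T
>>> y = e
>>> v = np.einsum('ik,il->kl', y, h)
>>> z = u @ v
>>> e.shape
(2, 29)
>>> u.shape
(3, 13, 29)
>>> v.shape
(29, 5)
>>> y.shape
(2, 29)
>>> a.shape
(13, 19, 3)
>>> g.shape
(29, 13, 17)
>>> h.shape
(2, 5)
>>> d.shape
(13, 19)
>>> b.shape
(19, 3)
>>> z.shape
(3, 13, 5)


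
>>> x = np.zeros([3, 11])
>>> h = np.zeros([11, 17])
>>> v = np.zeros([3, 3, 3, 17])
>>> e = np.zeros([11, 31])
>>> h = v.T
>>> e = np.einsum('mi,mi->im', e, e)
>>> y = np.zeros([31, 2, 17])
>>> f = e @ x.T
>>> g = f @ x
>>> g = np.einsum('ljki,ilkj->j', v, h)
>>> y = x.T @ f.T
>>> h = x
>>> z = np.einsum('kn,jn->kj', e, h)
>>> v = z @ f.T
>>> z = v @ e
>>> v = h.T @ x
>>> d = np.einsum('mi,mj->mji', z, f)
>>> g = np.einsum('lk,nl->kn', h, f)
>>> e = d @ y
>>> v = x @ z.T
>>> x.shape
(3, 11)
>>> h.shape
(3, 11)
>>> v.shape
(3, 31)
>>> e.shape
(31, 3, 31)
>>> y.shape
(11, 31)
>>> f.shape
(31, 3)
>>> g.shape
(11, 31)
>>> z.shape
(31, 11)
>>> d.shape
(31, 3, 11)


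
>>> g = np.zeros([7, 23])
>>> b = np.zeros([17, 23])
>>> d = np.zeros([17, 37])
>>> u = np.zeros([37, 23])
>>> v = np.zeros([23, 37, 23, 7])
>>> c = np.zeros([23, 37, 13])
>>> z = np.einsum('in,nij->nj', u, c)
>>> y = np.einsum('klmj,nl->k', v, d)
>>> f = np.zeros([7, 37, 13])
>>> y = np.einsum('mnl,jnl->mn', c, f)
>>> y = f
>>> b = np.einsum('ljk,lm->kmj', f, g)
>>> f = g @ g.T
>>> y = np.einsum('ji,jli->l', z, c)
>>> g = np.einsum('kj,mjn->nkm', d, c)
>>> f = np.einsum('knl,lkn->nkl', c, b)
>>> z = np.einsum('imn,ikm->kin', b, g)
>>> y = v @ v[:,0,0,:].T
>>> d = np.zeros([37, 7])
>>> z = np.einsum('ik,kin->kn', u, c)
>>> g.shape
(13, 17, 23)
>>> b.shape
(13, 23, 37)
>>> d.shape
(37, 7)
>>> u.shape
(37, 23)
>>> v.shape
(23, 37, 23, 7)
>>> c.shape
(23, 37, 13)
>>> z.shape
(23, 13)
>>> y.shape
(23, 37, 23, 23)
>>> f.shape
(37, 23, 13)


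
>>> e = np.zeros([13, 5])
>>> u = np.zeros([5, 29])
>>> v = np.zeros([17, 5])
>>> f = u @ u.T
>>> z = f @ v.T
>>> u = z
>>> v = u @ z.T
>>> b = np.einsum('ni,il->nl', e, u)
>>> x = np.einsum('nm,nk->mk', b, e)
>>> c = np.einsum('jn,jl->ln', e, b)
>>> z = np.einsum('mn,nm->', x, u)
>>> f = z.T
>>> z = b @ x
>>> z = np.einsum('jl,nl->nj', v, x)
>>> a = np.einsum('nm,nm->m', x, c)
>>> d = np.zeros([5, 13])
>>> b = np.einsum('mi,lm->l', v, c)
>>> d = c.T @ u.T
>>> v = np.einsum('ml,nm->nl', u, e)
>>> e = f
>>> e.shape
()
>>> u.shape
(5, 17)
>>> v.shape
(13, 17)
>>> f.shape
()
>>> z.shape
(17, 5)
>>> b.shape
(17,)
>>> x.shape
(17, 5)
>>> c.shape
(17, 5)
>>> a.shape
(5,)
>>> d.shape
(5, 5)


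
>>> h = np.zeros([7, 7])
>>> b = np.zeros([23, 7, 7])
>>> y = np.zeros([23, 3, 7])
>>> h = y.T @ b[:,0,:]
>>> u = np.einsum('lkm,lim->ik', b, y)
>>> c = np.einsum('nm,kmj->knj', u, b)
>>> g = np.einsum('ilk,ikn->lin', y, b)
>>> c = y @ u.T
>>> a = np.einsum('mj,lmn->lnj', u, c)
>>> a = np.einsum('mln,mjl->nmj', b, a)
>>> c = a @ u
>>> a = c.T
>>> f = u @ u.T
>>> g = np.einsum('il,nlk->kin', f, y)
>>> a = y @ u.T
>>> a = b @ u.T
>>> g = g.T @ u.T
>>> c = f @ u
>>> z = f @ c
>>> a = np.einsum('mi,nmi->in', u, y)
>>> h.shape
(7, 3, 7)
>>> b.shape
(23, 7, 7)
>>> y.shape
(23, 3, 7)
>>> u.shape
(3, 7)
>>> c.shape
(3, 7)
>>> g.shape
(23, 3, 3)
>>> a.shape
(7, 23)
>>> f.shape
(3, 3)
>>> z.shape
(3, 7)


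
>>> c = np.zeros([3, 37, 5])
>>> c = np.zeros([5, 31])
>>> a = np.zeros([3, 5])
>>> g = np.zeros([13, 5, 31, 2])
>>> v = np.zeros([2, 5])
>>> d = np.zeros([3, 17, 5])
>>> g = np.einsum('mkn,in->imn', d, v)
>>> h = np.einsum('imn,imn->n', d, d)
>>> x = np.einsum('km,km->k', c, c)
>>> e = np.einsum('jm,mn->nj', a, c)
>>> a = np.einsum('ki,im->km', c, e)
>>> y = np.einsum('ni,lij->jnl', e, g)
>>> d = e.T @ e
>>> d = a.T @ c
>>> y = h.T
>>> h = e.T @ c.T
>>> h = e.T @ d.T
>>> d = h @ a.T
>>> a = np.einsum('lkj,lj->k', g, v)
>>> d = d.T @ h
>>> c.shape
(5, 31)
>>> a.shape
(3,)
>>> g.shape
(2, 3, 5)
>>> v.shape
(2, 5)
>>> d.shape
(5, 3)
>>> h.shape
(3, 3)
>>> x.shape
(5,)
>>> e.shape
(31, 3)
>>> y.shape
(5,)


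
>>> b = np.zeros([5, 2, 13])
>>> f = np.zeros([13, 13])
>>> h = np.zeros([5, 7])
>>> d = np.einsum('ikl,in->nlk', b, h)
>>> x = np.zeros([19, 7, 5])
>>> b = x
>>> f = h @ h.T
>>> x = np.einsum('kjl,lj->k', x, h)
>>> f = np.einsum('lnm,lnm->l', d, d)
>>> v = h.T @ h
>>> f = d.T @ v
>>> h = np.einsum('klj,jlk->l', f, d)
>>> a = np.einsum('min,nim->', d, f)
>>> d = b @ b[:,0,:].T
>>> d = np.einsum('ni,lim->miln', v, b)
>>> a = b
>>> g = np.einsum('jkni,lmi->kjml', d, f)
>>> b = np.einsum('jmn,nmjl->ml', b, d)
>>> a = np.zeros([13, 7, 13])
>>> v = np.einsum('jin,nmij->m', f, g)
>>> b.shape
(7, 7)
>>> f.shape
(2, 13, 7)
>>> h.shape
(13,)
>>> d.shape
(5, 7, 19, 7)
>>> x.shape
(19,)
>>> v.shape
(5,)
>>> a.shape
(13, 7, 13)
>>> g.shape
(7, 5, 13, 2)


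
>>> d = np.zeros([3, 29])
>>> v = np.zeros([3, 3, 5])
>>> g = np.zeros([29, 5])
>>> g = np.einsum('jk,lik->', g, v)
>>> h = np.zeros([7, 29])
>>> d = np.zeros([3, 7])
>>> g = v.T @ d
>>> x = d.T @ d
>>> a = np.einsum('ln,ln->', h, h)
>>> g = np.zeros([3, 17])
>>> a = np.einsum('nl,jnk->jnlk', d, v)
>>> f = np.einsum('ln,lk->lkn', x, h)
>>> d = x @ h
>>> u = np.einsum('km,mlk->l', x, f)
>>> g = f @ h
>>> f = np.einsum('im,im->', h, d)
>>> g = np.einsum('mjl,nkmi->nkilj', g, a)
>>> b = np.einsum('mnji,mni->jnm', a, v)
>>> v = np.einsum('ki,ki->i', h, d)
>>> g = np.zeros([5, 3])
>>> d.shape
(7, 29)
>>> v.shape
(29,)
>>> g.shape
(5, 3)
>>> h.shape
(7, 29)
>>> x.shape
(7, 7)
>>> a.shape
(3, 3, 7, 5)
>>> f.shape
()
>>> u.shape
(29,)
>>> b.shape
(7, 3, 3)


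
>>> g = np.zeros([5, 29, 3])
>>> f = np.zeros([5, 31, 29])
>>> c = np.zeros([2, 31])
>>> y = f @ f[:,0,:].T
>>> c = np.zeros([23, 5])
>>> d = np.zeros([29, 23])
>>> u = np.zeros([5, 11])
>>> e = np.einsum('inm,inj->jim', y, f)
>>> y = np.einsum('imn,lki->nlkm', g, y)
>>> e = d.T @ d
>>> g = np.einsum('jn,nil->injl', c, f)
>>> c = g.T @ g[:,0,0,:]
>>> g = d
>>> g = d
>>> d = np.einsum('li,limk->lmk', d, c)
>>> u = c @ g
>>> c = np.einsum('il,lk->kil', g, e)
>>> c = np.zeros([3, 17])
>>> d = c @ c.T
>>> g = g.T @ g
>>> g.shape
(23, 23)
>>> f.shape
(5, 31, 29)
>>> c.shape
(3, 17)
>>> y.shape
(3, 5, 31, 29)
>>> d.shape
(3, 3)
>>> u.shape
(29, 23, 5, 23)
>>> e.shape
(23, 23)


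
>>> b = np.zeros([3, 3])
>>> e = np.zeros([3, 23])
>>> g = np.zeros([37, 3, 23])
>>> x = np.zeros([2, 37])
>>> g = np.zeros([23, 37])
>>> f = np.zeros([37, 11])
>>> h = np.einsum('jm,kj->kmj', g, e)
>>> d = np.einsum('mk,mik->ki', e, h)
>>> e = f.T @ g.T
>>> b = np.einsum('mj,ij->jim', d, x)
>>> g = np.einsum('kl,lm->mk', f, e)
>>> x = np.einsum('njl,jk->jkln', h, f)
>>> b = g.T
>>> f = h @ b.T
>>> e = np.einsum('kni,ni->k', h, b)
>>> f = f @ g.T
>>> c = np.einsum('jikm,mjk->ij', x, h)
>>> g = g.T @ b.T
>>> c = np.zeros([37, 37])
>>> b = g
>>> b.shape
(37, 37)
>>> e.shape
(3,)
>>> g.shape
(37, 37)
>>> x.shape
(37, 11, 23, 3)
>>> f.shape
(3, 37, 23)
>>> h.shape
(3, 37, 23)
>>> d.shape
(23, 37)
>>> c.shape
(37, 37)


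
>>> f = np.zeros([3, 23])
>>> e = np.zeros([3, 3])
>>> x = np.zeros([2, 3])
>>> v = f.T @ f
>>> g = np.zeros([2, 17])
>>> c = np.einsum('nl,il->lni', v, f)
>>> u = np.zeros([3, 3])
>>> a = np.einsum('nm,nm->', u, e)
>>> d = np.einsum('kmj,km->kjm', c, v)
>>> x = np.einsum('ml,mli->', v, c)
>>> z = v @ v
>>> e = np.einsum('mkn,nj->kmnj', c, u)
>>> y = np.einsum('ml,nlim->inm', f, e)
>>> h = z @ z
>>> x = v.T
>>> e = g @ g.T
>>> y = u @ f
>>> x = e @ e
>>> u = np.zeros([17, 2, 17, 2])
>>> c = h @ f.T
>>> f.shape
(3, 23)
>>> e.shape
(2, 2)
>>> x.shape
(2, 2)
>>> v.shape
(23, 23)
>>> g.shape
(2, 17)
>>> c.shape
(23, 3)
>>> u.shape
(17, 2, 17, 2)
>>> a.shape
()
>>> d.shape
(23, 3, 23)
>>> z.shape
(23, 23)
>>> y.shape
(3, 23)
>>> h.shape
(23, 23)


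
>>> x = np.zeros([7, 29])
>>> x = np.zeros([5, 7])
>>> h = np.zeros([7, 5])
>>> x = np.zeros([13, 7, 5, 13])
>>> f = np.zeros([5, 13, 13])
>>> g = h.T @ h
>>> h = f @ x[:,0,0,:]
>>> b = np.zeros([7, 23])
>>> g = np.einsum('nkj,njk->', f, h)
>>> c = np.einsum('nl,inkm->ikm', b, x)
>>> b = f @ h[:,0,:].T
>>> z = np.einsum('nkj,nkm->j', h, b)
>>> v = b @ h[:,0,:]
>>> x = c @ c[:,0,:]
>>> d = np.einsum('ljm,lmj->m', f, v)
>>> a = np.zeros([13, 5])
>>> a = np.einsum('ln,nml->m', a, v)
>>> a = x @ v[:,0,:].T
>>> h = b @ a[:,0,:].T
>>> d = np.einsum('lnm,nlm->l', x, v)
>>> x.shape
(13, 5, 13)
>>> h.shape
(5, 13, 13)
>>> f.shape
(5, 13, 13)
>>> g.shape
()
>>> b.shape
(5, 13, 5)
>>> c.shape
(13, 5, 13)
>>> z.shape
(13,)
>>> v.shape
(5, 13, 13)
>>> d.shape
(13,)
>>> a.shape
(13, 5, 5)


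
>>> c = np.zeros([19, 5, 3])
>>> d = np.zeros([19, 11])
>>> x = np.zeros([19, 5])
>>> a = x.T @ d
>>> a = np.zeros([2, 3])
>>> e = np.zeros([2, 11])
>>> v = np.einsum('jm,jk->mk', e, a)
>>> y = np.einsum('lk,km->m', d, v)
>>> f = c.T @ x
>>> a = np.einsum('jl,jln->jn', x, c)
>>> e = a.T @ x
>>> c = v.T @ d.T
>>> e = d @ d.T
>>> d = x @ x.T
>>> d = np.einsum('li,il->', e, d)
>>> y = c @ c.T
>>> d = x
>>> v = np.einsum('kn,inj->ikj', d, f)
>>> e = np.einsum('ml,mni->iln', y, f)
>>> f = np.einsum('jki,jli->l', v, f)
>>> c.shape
(3, 19)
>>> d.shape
(19, 5)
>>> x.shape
(19, 5)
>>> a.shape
(19, 3)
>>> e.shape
(5, 3, 5)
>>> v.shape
(3, 19, 5)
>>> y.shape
(3, 3)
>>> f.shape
(5,)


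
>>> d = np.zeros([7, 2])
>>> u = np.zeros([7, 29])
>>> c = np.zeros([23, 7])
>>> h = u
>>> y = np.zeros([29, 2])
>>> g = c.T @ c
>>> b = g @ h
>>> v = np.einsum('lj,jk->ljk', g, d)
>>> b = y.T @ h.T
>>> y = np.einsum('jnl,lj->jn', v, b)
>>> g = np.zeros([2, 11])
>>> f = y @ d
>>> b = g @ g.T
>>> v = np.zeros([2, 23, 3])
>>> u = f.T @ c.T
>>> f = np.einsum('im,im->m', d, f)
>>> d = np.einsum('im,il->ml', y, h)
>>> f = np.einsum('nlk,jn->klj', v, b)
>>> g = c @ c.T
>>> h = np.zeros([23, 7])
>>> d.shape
(7, 29)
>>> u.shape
(2, 23)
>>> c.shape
(23, 7)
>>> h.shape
(23, 7)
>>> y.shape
(7, 7)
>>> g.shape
(23, 23)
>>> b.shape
(2, 2)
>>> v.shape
(2, 23, 3)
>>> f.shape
(3, 23, 2)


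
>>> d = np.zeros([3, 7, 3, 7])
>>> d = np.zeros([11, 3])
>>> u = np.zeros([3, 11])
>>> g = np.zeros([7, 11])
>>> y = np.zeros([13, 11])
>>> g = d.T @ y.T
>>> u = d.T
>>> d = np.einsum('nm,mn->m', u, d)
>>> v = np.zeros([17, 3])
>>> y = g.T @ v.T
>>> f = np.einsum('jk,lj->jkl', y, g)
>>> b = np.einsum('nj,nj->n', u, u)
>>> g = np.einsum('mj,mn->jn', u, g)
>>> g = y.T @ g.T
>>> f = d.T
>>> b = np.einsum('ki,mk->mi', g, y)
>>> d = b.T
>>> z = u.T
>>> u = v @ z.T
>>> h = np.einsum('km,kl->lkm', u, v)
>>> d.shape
(11, 13)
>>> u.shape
(17, 11)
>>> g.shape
(17, 11)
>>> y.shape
(13, 17)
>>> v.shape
(17, 3)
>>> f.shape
(11,)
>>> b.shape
(13, 11)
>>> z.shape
(11, 3)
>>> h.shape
(3, 17, 11)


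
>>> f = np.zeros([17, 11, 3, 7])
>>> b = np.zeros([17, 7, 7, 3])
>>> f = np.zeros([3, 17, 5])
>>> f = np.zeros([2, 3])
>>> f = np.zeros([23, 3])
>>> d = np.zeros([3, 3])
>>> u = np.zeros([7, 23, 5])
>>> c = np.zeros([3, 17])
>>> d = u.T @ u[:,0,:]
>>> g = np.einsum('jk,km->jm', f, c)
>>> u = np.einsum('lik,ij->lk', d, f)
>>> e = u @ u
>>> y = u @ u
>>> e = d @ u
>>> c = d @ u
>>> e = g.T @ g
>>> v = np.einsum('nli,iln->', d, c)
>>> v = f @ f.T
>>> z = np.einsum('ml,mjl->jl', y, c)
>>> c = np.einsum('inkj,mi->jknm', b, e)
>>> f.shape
(23, 3)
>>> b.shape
(17, 7, 7, 3)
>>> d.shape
(5, 23, 5)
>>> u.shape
(5, 5)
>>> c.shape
(3, 7, 7, 17)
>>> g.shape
(23, 17)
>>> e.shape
(17, 17)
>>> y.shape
(5, 5)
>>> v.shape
(23, 23)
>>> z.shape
(23, 5)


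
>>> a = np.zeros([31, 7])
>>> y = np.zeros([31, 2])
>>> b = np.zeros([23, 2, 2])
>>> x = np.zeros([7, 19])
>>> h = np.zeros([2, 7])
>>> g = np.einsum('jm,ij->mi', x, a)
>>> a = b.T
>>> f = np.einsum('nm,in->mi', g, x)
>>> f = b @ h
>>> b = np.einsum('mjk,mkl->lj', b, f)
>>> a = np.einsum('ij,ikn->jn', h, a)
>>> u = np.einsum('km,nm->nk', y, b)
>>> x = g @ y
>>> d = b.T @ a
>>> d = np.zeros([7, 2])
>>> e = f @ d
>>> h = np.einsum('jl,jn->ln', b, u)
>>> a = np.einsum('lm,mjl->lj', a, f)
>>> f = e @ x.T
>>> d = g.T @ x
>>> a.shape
(7, 2)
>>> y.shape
(31, 2)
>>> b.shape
(7, 2)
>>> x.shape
(19, 2)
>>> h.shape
(2, 31)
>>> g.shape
(19, 31)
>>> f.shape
(23, 2, 19)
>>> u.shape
(7, 31)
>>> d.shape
(31, 2)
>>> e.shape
(23, 2, 2)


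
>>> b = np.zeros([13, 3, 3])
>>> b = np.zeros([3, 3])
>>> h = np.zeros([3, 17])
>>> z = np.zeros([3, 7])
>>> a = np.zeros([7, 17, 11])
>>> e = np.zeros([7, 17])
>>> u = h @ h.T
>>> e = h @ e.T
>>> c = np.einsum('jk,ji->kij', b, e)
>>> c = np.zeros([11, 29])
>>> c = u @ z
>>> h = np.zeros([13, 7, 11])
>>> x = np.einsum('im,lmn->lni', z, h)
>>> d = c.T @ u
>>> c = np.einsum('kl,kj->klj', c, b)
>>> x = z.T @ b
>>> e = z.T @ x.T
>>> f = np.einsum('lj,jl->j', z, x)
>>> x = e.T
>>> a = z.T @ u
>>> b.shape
(3, 3)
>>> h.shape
(13, 7, 11)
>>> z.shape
(3, 7)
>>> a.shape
(7, 3)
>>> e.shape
(7, 7)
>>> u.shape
(3, 3)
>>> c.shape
(3, 7, 3)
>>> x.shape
(7, 7)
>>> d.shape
(7, 3)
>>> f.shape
(7,)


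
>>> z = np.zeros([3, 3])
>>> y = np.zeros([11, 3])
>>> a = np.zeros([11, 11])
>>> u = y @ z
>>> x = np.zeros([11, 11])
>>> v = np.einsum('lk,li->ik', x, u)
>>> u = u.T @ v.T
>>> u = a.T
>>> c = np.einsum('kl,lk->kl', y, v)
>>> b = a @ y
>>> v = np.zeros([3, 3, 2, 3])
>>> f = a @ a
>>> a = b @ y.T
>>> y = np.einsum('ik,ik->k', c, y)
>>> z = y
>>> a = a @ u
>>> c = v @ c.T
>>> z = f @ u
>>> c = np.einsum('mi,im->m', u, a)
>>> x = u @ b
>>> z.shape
(11, 11)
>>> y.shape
(3,)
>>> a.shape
(11, 11)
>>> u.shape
(11, 11)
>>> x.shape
(11, 3)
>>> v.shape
(3, 3, 2, 3)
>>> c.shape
(11,)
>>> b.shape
(11, 3)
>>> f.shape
(11, 11)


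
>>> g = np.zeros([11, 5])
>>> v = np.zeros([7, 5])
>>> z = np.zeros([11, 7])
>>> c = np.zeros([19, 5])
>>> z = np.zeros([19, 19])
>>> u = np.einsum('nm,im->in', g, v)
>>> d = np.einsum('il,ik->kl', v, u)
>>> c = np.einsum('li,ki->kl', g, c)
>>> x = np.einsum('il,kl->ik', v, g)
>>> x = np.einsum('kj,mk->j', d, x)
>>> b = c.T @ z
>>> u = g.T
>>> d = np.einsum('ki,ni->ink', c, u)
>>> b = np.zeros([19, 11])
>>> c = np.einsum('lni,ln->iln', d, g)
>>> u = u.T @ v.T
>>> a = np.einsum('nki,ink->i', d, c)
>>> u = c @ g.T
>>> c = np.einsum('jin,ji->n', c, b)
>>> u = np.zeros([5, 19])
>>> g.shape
(11, 5)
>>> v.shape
(7, 5)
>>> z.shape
(19, 19)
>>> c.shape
(5,)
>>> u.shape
(5, 19)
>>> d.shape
(11, 5, 19)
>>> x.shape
(5,)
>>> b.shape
(19, 11)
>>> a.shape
(19,)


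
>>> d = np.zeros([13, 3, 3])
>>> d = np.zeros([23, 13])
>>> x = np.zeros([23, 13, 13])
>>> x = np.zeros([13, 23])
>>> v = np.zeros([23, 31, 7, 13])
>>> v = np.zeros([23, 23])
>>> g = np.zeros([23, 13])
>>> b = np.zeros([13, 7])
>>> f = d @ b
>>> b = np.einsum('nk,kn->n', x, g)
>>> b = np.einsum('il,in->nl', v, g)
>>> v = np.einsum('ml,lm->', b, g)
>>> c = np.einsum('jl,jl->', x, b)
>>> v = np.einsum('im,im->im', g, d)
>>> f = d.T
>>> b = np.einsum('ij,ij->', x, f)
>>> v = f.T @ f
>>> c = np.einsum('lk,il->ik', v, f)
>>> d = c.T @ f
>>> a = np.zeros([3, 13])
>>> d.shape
(23, 23)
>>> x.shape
(13, 23)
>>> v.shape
(23, 23)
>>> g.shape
(23, 13)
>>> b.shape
()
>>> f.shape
(13, 23)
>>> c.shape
(13, 23)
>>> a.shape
(3, 13)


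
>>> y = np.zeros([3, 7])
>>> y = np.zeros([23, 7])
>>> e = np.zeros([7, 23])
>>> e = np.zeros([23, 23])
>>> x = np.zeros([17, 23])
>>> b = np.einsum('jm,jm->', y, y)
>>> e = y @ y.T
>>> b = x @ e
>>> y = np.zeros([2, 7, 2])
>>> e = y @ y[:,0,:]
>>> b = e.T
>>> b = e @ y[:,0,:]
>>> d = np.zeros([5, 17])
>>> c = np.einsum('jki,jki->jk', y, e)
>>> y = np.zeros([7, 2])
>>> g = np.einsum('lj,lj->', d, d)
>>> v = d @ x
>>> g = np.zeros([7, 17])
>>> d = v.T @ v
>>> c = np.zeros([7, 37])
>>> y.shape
(7, 2)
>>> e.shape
(2, 7, 2)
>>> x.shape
(17, 23)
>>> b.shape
(2, 7, 2)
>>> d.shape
(23, 23)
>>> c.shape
(7, 37)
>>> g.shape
(7, 17)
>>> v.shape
(5, 23)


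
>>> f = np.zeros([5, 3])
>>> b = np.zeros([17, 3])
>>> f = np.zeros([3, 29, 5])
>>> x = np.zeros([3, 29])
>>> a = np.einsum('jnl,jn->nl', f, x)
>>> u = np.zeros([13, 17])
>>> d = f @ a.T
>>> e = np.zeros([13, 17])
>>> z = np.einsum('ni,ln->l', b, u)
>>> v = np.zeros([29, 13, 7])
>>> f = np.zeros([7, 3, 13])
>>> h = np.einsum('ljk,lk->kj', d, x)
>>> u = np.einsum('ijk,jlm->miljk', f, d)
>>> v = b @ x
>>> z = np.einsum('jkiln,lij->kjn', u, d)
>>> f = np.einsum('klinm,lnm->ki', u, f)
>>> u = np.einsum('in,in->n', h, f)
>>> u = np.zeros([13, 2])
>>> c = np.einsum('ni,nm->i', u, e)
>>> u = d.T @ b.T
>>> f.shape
(29, 29)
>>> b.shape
(17, 3)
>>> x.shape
(3, 29)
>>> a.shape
(29, 5)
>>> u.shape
(29, 29, 17)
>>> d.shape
(3, 29, 29)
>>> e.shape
(13, 17)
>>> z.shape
(7, 29, 13)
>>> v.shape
(17, 29)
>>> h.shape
(29, 29)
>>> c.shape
(2,)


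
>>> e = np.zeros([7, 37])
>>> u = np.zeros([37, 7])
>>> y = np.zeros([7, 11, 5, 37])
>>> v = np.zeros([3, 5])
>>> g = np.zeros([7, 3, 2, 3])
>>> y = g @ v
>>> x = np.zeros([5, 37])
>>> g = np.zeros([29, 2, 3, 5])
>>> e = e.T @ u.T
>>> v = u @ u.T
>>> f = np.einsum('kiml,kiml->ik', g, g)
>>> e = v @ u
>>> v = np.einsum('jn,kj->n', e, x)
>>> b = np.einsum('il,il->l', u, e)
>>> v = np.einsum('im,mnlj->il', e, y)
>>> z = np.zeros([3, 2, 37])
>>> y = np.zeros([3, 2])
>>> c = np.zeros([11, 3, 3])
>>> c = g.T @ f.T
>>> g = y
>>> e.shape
(37, 7)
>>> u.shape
(37, 7)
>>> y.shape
(3, 2)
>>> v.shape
(37, 2)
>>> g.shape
(3, 2)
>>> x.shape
(5, 37)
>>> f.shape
(2, 29)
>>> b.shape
(7,)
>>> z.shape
(3, 2, 37)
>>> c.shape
(5, 3, 2, 2)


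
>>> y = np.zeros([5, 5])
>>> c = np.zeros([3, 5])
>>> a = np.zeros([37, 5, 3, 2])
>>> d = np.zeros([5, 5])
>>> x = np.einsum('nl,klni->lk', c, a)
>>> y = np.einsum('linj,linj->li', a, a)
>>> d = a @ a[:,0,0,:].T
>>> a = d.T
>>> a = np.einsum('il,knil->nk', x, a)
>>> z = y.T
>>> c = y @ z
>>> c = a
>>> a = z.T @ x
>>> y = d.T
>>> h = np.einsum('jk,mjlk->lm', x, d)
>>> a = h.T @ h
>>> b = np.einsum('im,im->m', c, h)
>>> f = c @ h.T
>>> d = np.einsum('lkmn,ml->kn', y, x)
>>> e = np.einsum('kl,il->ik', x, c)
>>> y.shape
(37, 3, 5, 37)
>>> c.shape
(3, 37)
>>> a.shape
(37, 37)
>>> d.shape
(3, 37)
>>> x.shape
(5, 37)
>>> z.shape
(5, 37)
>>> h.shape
(3, 37)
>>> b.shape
(37,)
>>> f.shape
(3, 3)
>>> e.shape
(3, 5)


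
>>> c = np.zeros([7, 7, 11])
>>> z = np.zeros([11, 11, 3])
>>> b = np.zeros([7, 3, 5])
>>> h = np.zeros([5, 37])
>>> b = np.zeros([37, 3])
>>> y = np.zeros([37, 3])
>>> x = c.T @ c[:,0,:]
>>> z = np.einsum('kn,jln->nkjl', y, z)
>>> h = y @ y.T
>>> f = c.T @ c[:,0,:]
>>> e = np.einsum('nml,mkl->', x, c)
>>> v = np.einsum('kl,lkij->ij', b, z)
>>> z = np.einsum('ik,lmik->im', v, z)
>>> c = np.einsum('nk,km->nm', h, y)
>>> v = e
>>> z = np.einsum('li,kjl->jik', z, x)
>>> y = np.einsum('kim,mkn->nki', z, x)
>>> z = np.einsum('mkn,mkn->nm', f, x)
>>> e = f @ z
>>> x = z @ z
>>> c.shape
(37, 3)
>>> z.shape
(11, 11)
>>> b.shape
(37, 3)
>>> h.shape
(37, 37)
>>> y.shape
(11, 7, 37)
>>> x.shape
(11, 11)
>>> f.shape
(11, 7, 11)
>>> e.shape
(11, 7, 11)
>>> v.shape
()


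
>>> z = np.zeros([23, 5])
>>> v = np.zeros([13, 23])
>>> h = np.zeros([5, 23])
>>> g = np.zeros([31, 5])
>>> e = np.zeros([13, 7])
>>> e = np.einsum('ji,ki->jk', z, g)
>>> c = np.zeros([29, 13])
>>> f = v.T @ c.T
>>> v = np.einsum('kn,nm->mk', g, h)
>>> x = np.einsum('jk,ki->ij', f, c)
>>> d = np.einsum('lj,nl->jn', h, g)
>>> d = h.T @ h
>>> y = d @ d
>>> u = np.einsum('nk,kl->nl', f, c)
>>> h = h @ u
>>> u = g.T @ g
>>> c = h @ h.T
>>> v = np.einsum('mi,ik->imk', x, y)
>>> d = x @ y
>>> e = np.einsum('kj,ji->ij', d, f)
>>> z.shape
(23, 5)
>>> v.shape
(23, 13, 23)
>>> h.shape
(5, 13)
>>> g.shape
(31, 5)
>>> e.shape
(29, 23)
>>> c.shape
(5, 5)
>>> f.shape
(23, 29)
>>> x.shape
(13, 23)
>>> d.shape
(13, 23)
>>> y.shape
(23, 23)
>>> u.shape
(5, 5)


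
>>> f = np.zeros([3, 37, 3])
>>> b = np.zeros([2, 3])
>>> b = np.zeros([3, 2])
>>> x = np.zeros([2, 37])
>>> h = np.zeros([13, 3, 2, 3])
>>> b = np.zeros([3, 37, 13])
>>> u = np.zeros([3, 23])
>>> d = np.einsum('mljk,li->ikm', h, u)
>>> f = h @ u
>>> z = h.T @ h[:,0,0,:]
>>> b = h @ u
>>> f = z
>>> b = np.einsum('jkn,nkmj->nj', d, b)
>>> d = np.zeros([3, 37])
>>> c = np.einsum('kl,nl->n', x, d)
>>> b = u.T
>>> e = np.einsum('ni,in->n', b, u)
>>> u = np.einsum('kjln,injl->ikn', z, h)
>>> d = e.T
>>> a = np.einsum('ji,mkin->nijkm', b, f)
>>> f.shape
(3, 2, 3, 3)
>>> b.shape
(23, 3)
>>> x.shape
(2, 37)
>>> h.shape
(13, 3, 2, 3)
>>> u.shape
(13, 3, 3)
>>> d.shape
(23,)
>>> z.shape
(3, 2, 3, 3)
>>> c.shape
(3,)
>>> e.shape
(23,)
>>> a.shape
(3, 3, 23, 2, 3)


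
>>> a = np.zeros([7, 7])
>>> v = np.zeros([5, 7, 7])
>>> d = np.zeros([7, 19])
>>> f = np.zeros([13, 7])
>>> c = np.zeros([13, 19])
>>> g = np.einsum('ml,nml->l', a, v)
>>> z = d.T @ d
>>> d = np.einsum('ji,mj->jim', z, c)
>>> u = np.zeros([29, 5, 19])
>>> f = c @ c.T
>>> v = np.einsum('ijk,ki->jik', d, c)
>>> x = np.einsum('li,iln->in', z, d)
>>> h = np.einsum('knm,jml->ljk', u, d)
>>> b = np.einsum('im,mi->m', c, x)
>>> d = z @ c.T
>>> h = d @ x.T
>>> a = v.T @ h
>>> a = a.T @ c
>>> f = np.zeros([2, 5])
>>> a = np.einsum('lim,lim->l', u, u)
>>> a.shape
(29,)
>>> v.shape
(19, 19, 13)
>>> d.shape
(19, 13)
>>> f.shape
(2, 5)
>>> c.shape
(13, 19)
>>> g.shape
(7,)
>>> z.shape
(19, 19)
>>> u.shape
(29, 5, 19)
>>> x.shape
(19, 13)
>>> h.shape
(19, 19)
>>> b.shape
(19,)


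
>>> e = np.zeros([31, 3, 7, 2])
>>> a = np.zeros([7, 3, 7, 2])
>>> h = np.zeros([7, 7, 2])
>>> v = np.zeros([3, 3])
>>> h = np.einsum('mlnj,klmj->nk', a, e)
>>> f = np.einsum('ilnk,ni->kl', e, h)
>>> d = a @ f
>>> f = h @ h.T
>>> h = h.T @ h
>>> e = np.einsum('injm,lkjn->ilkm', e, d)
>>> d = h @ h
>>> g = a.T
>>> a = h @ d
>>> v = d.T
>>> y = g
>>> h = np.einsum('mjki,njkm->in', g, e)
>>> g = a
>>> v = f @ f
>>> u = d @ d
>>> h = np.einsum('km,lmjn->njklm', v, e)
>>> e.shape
(31, 7, 3, 2)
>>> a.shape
(31, 31)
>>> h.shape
(2, 3, 7, 31, 7)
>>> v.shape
(7, 7)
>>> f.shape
(7, 7)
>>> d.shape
(31, 31)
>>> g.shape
(31, 31)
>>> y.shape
(2, 7, 3, 7)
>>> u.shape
(31, 31)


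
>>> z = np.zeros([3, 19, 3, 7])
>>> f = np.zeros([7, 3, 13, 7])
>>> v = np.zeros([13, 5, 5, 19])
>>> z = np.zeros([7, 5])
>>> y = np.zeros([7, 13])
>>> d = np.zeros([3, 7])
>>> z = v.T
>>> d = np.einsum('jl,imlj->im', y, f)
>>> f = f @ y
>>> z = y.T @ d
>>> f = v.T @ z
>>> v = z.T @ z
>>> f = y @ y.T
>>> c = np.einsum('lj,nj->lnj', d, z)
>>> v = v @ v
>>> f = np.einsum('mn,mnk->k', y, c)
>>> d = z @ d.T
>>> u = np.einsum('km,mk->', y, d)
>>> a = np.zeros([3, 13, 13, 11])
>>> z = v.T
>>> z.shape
(3, 3)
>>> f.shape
(3,)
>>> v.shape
(3, 3)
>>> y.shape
(7, 13)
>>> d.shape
(13, 7)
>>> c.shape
(7, 13, 3)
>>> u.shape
()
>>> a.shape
(3, 13, 13, 11)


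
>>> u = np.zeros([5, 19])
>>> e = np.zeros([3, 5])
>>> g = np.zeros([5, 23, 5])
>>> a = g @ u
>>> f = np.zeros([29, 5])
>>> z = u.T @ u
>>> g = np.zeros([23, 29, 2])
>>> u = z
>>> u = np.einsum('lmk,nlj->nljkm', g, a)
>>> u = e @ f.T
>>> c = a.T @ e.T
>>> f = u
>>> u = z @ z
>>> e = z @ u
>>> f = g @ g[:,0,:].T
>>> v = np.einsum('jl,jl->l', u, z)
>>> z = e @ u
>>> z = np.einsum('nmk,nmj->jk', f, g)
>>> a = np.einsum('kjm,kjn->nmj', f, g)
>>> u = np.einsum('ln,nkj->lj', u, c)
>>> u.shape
(19, 3)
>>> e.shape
(19, 19)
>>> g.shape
(23, 29, 2)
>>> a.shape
(2, 23, 29)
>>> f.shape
(23, 29, 23)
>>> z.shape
(2, 23)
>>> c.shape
(19, 23, 3)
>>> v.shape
(19,)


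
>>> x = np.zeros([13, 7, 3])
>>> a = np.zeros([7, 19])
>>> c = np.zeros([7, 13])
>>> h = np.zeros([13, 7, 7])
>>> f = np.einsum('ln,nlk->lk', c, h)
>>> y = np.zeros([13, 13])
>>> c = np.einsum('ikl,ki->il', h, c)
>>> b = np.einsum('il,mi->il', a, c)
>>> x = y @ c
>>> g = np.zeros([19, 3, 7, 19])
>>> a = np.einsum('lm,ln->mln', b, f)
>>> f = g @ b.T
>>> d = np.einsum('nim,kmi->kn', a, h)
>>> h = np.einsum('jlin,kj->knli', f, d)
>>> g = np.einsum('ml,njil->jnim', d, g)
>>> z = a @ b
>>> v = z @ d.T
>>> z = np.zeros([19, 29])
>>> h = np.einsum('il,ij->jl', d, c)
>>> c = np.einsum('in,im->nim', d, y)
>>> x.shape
(13, 7)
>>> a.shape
(19, 7, 7)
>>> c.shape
(19, 13, 13)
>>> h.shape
(7, 19)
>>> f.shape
(19, 3, 7, 7)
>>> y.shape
(13, 13)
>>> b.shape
(7, 19)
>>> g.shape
(3, 19, 7, 13)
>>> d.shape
(13, 19)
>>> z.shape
(19, 29)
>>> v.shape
(19, 7, 13)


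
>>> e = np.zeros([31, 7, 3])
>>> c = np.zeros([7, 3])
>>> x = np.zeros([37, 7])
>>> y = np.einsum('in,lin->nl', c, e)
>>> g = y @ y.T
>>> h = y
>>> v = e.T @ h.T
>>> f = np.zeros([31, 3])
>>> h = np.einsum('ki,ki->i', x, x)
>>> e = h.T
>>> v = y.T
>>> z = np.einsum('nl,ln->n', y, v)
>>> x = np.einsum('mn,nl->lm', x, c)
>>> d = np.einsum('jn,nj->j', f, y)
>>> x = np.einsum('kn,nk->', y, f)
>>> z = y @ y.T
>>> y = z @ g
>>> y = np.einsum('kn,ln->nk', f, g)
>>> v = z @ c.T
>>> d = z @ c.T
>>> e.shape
(7,)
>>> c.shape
(7, 3)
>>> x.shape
()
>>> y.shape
(3, 31)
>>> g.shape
(3, 3)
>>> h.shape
(7,)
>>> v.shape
(3, 7)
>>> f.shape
(31, 3)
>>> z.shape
(3, 3)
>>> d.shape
(3, 7)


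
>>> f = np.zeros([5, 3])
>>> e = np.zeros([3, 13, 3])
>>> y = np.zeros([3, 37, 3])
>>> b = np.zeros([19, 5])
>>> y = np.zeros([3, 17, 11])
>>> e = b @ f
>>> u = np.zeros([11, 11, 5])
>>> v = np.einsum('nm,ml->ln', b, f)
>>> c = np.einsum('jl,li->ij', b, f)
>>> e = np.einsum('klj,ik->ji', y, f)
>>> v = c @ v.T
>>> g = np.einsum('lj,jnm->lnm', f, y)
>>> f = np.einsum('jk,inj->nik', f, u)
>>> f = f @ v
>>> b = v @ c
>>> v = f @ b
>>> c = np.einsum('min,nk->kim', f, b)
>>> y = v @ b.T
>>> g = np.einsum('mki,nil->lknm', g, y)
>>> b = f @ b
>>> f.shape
(11, 11, 3)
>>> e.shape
(11, 5)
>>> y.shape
(11, 11, 3)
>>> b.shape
(11, 11, 19)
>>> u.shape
(11, 11, 5)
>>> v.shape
(11, 11, 19)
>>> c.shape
(19, 11, 11)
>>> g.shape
(3, 17, 11, 5)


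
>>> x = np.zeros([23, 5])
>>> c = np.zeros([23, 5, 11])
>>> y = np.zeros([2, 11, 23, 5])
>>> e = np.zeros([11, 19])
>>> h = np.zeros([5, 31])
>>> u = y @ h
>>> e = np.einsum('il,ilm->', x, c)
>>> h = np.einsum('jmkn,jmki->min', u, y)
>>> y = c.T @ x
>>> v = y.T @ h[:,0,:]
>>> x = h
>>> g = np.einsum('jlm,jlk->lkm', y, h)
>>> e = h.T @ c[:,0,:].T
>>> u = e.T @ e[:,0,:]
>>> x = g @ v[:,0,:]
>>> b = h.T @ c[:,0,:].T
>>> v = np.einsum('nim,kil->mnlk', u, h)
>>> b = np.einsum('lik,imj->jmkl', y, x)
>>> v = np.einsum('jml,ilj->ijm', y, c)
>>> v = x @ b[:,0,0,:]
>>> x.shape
(5, 31, 31)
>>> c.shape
(23, 5, 11)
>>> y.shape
(11, 5, 5)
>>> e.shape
(31, 5, 23)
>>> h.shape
(11, 5, 31)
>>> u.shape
(23, 5, 23)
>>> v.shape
(5, 31, 11)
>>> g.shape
(5, 31, 5)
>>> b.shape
(31, 31, 5, 11)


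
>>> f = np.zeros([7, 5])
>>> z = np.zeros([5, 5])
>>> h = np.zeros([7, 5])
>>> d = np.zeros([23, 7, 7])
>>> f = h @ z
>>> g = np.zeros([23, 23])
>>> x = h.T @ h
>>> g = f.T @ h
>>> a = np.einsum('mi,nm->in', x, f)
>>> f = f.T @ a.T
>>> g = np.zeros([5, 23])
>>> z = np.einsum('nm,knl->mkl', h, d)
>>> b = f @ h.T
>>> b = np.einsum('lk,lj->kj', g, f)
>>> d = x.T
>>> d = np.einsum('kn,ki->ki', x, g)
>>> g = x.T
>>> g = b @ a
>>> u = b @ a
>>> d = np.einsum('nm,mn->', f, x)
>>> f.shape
(5, 5)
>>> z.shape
(5, 23, 7)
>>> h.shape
(7, 5)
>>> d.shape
()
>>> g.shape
(23, 7)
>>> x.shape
(5, 5)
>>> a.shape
(5, 7)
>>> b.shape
(23, 5)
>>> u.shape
(23, 7)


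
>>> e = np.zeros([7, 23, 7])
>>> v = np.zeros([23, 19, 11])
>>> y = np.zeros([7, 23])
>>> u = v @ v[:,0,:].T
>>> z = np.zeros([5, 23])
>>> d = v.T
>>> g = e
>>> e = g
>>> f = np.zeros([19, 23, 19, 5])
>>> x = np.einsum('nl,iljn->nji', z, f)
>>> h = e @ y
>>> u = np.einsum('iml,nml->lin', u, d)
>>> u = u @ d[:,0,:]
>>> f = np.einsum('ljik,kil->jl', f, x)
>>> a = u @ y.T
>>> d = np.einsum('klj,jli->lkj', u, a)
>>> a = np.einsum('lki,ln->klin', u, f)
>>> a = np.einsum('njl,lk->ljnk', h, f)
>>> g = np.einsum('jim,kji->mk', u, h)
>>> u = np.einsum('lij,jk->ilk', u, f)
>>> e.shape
(7, 23, 7)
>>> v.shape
(23, 19, 11)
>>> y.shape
(7, 23)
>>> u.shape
(23, 23, 19)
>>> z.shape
(5, 23)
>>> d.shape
(23, 23, 23)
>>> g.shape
(23, 7)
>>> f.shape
(23, 19)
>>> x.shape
(5, 19, 19)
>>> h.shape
(7, 23, 23)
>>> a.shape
(23, 23, 7, 19)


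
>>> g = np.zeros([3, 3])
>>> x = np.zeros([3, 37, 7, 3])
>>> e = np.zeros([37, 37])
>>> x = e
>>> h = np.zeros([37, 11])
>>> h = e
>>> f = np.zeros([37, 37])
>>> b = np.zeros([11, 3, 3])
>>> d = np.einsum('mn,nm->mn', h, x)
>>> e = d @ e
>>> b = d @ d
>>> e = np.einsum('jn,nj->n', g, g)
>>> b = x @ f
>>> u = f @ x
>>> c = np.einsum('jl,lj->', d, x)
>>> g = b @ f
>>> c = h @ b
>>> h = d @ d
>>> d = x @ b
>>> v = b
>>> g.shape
(37, 37)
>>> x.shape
(37, 37)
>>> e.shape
(3,)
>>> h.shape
(37, 37)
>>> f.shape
(37, 37)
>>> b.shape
(37, 37)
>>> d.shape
(37, 37)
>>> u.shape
(37, 37)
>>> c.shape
(37, 37)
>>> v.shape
(37, 37)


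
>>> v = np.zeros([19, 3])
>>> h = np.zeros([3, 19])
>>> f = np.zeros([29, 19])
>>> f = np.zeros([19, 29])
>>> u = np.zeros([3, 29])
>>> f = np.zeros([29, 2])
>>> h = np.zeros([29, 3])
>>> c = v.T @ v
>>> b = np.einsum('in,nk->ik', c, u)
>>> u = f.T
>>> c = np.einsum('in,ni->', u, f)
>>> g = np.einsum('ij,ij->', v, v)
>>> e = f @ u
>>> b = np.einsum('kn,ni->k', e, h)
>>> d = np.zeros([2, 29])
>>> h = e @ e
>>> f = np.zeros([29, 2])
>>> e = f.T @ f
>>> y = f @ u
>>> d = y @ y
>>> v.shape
(19, 3)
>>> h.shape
(29, 29)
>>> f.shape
(29, 2)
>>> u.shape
(2, 29)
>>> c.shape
()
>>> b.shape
(29,)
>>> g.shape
()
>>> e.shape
(2, 2)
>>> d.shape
(29, 29)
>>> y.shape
(29, 29)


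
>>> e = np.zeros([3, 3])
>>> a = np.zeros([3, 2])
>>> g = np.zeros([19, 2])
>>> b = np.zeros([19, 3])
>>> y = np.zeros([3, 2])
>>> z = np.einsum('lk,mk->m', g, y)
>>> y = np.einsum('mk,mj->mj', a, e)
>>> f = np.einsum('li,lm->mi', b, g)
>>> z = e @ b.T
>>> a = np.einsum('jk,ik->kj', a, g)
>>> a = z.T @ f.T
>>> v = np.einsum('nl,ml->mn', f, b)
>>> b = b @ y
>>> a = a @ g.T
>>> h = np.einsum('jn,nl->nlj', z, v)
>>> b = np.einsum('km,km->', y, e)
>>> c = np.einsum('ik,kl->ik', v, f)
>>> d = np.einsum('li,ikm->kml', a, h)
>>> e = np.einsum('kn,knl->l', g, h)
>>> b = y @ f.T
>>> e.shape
(3,)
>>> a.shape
(19, 19)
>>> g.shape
(19, 2)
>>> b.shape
(3, 2)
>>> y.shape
(3, 3)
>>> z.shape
(3, 19)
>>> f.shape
(2, 3)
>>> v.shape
(19, 2)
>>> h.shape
(19, 2, 3)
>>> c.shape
(19, 2)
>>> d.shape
(2, 3, 19)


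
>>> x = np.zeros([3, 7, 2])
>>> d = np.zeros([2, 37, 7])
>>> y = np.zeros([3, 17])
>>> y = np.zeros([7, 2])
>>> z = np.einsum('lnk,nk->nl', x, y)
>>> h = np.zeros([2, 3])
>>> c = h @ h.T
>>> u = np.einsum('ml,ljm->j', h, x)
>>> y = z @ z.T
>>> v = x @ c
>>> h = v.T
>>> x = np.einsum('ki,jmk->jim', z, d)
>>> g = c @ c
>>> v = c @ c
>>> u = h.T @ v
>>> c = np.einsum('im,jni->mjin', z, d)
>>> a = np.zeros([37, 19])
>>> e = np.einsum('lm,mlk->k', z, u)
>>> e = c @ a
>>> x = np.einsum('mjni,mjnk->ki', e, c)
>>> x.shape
(37, 19)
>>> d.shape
(2, 37, 7)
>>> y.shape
(7, 7)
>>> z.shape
(7, 3)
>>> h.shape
(2, 7, 3)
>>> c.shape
(3, 2, 7, 37)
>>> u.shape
(3, 7, 2)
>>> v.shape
(2, 2)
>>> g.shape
(2, 2)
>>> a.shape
(37, 19)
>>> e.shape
(3, 2, 7, 19)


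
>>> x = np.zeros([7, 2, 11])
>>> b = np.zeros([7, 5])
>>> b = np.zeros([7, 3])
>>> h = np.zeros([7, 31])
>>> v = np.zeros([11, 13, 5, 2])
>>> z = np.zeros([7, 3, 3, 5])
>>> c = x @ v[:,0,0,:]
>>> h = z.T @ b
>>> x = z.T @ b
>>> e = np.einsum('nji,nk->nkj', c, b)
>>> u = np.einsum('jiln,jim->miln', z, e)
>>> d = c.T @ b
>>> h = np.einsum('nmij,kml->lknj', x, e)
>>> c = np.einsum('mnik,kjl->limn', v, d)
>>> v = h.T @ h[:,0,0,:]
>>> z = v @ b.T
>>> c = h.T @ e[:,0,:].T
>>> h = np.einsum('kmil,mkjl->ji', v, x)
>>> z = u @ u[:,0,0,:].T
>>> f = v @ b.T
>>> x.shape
(5, 3, 3, 3)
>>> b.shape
(7, 3)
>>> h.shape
(3, 7)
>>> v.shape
(3, 5, 7, 3)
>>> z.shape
(2, 3, 3, 2)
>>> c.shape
(3, 5, 7, 7)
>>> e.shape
(7, 3, 2)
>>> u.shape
(2, 3, 3, 5)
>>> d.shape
(2, 2, 3)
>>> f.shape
(3, 5, 7, 7)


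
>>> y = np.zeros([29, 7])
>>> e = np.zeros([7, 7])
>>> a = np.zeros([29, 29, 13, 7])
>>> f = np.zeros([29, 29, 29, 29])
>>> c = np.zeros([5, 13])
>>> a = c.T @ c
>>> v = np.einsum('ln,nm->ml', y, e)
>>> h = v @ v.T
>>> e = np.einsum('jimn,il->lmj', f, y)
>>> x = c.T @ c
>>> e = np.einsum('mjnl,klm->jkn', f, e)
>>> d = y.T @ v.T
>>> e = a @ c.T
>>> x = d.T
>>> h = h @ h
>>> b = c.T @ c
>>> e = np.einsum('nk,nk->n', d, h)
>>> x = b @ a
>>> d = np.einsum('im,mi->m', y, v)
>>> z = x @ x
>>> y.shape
(29, 7)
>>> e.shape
(7,)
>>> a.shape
(13, 13)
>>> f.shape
(29, 29, 29, 29)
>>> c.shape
(5, 13)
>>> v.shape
(7, 29)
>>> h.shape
(7, 7)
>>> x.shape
(13, 13)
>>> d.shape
(7,)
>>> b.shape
(13, 13)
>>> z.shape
(13, 13)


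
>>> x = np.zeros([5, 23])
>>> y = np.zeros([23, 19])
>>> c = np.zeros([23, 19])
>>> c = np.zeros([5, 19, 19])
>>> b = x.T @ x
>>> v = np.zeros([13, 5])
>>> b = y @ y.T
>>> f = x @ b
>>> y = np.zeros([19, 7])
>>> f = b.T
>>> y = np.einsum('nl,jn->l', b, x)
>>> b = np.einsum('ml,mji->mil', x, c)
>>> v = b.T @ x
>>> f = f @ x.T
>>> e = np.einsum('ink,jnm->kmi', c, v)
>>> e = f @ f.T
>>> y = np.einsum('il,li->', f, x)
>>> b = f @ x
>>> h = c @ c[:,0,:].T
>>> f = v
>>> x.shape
(5, 23)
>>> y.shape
()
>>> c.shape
(5, 19, 19)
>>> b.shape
(23, 23)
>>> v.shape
(23, 19, 23)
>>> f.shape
(23, 19, 23)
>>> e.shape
(23, 23)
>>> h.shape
(5, 19, 5)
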